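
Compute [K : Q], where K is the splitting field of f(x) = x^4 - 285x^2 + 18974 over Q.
[K : Q] = 4

Solving the quadratic in x^2: x^2 = (285 ± √(285^2 - 4·18974))/2 = (285 ± √5329)/2 = (285 ± 73)/2, giving x^2 = 179 or x^2 = 106. So f(x) = (x^2 - 179)(x^2 - 106) and the roots of f are ±√179, ±√106. Hence the splitting field is K = Q(√179, √106). Since 179 and 106 are distinct squarefree integers > 1, their product 18974 is not a perfect square, so √106 ∉ Q(√179). By the tower law [K:Q] = [Q(√179,√106):Q(√179)] · [Q(√179):Q] = 2 · 2 = 4.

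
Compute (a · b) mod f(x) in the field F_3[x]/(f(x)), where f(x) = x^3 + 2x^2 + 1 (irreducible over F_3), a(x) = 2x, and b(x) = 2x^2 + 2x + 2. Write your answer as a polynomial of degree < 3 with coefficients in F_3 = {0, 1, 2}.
a · b ≡ 2x^2 + x + 2 (mod f(x))

Multiply in F_3[x]: a(x)·b(x) = (2x)·(2x^2 + 2x + 2) = x^3 + x^2 + x. This has degree ≥ 3, so divide by f(x) over F_3: x^3 + x^2 + x = (1)·(x^3 + 2x^2 + 1) + (2x^2 + x + 2). Hence a·b ≡ 2x^2 + x + 2 (mod f). (F_3[x]/(f) is a field with 3^3 = 27 elements since f is irreducible of degree 3.)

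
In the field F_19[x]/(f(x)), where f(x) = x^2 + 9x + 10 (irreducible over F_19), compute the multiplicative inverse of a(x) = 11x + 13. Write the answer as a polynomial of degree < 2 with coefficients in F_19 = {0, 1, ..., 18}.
a(x)^(-1) ≡ 10x + 16 (mod f(x))

Since f is irreducible over F_19, F_19[x]/(f) is a field and a(x) ≠ 0 has an inverse. Apply the extended Euclidean algorithm to f(x) and a(x) in F_19[x]: f(x) = (7x + 15)·a(x) + (5). The last nonzero remainder is the constant 5 = gcd(f, a) in F_19. Back-substituting through the division chain expresses 5 = s(x)·a(x) + t(x)·f(x) with s(x) ≡ 12x + 4 (mod f), so (12x + 4)·a(x) ≡ 5 (mod f). Multiplying by 5^(-1) ≡ 4 in F_19 gives a(x)^(-1) ≡ 4·(12x + 4) ≡ 10x + 16 (mod f). Check: (11x + 13)·(10x + 16) = 15x^2 + 2x + 18 ≡ 1 (mod x^2 + 9x + 10).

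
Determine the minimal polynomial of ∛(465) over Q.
m_α(x) = x^3 - 465

α satisfies α^3 = 465, so x^3 - 465 annihilates α. By the rational root test, a rational root p/q (in lowest terms) of x^3 - 465 would satisfy p^3 = 465 q^3, forcing q = 1 and p^3 = 465; but 465 is not a perfect cube, contradiction. A monic cubic over Q with no rational root is irreducible (any nontrivial factorization would include a linear factor). Hence x^3 - 465 is the minimal polynomial of α, and in particular [Q(α):Q] = 3.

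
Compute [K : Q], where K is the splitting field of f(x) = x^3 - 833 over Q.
[K : Q] = 6

The roots of x^3 - 833 are ∛833, ω∛833, ω^2∛833 where ω = e^(2πi/3) is a primitive cube root of unity, so K = Q(∛833, ω). Now [Q(∛833):Q] = 3 (since 833 is not a perfect cube, x^3 - 833 is irreducible) and [Q(ω):Q] = 2. Both 2 and 3 divide [K:Q], and [K:Q] ≤ 3·2 = 6, so [K:Q] = 6. (Equivalently: Q(∛833) ⊂ R but ω ∉ R, so [K : Q(∛833)] = 2.)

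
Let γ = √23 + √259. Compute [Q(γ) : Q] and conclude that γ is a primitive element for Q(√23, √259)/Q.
[Q(γ) : Q] = 4 (equivalently, Q(γ) = Q(√23, √259))

Obviously Q(γ) ⊆ Q(√23, √259), and [Q(√23, √259):Q] = 4 (since 23, 259 are distinct squarefree integers > 1 with 5957 not a perfect square). To show equality we compute the minimal polynomial of γ. From γ = √23 + √259: γ^2 = 23 + 2√(5957) + 259 = 282 + 2√(5957), so γ^2 - 282 = 2√(5957); squaring, (γ^2 - 282)^2 = 4·5957, i.e. γ^4 - 564γ^2 + 79524 - 23828 = 0, i.e. γ^4 - 564γ^2 + 55696 = 0. So γ is a root of x^4 - 564x^2 + 55696. This polynomial is irreducible over Q: it has no rational root (each ±√23 ± √259 is irrational), and any factorization into two quadratics over Q would force √(5957) ∈ Q (pairing opposite roots) or √23, √259 ∈ Q (other pairings), all impossible. Hence [Q(γ):Q] = 4 = [Q(√23, √259):Q], so Q(γ) = Q(√23, √259).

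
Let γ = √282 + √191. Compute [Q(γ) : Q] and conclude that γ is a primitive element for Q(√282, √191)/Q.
[Q(γ) : Q] = 4 (equivalently, Q(γ) = Q(√282, √191))

Obviously Q(γ) ⊆ Q(√282, √191), and [Q(√282, √191):Q] = 4 (since 282, 191 are distinct squarefree integers > 1 with 53862 not a perfect square). To show equality we compute the minimal polynomial of γ. From γ = √282 + √191: γ^2 = 282 + 2√(53862) + 191 = 473 + 2√(53862), so γ^2 - 473 = 2√(53862); squaring, (γ^2 - 473)^2 = 4·53862, i.e. γ^4 - 946γ^2 + 223729 - 215448 = 0, i.e. γ^4 - 946γ^2 + 8281 = 0. So γ is a root of x^4 - 946x^2 + 8281. This polynomial is irreducible over Q: it has no rational root (each ±√282 ± √191 is irrational), and any factorization into two quadratics over Q would force √(53862) ∈ Q (pairing opposite roots) or √282, √191 ∈ Q (other pairings), all impossible. Hence [Q(γ):Q] = 4 = [Q(√282, √191):Q], so Q(γ) = Q(√282, √191).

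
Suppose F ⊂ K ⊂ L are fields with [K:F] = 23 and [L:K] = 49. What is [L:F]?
[L:F] = 1127

The tower law says that for any tower of field extensions F ⊂ K ⊂ L with finite degrees, [L:F] = [L:K] · [K:F]. Here this gives [L:F] = 49 · 23 = 1127.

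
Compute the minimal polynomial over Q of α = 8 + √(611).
m_α(x) = x^2 - 16x - 547

From α - 8 = √(611), squaring gives (α - 8)^2 = 611, i.e. α^2 - 16α + 64 = 611, so α^2 - 16α - 547 = 0. The discriminant of x^2 - 16x - 547 is (-16)^2 - 4·(-547) = 256 + 2188 = 2444, and 4·(611) is not a perfect square in Q since 611 is squarefree and ≠ 1. Hence x^2 - 16x - 547 is irreducible over Q and is the minimal polynomial of α.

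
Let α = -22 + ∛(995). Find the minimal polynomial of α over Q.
m_α(x) = x^3 + 66x^2 + 1452x + 9653

Set β = α + 22 = ∛(995), so β^3 = 995. Then (α + 22)^3 - 995 = 0, i.e. α is a root of g(x) = (x + 22)^3 - 995 = x^3 + 66x^2 + 1452x + 9653. Since g(x) = h(x + 22) where h(x) = x^3 - 995, and h is irreducible over Q (because 995 is not a perfect cube, so h has no rational root, and a monic cubic with no rational root is irreducible), g is also irreducible (irreducibility is preserved under the substitution x → x + 22). Hence m_α(x) = x^3 + 66x^2 + 1452x + 9653.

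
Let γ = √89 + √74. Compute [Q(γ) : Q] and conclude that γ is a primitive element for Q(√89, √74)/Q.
[Q(γ) : Q] = 4 (equivalently, Q(γ) = Q(√89, √74))

Obviously Q(γ) ⊆ Q(√89, √74), and [Q(√89, √74):Q] = 4 (since 89, 74 are distinct squarefree integers > 1 with 6586 not a perfect square). To show equality we compute the minimal polynomial of γ. From γ = √89 + √74: γ^2 = 89 + 2√(6586) + 74 = 163 + 2√(6586), so γ^2 - 163 = 2√(6586); squaring, (γ^2 - 163)^2 = 4·6586, i.e. γ^4 - 326γ^2 + 26569 - 26344 = 0, i.e. γ^4 - 326γ^2 + 225 = 0. So γ is a root of x^4 - 326x^2 + 225. This polynomial is irreducible over Q: it has no rational root (each ±√89 ± √74 is irrational), and any factorization into two quadratics over Q would force √(6586) ∈ Q (pairing opposite roots) or √89, √74 ∈ Q (other pairings), all impossible. Hence [Q(γ):Q] = 4 = [Q(√89, √74):Q], so Q(γ) = Q(√89, √74).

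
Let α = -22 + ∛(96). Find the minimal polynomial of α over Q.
m_α(x) = x^3 + 66x^2 + 1452x + 10552

Set β = α + 22 = ∛(96), so β^3 = 96. Then (α + 22)^3 - 96 = 0, i.e. α is a root of g(x) = (x + 22)^3 - 96 = x^3 + 66x^2 + 1452x + 10552. Since g(x) = h(x + 22) where h(x) = x^3 - 96, and h is irreducible over Q (because 96 is not a perfect cube, so h has no rational root, and a monic cubic with no rational root is irreducible), g is also irreducible (irreducibility is preserved under the substitution x → x + 22). Hence m_α(x) = x^3 + 66x^2 + 1452x + 10552.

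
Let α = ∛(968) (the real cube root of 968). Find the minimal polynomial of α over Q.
m_α(x) = x^3 - 968

α satisfies α^3 = 968, so x^3 - 968 annihilates α. By the rational root test, a rational root p/q (in lowest terms) of x^3 - 968 would satisfy p^3 = 968 q^3, forcing q = 1 and p^3 = 968; but 968 is not a perfect cube, contradiction. A monic cubic over Q with no rational root is irreducible (any nontrivial factorization would include a linear factor). Hence x^3 - 968 is the minimal polynomial of α, and in particular [Q(α):Q] = 3.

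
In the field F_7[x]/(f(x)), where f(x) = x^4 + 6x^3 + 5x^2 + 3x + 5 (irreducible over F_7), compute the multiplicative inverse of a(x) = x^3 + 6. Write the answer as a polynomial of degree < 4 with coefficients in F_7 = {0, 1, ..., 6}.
a(x)^(-1) ≡ 3x^3 + 6x^2 + 2x + 5 (mod f(x))

Since f is irreducible over F_7, F_7[x]/(f) is a field and a(x) ≠ 0 has an inverse. Apply the extended Euclidean algorithm to f(x) and a(x) in F_7[x]: f(x) = (x + 6)·a(x) + (5x^2 + 4x + 4);  a(x) = (3x + 6)·(5x^2 + 4x + 4) + (6x + 3);  (5x^2 + 4x + 4) = (2x + 2)·(6x + 3) + (5). The last nonzero remainder is the constant 5 = gcd(f, a) in F_7. Back-substituting through the division chain expresses 5 = s(x)·a(x) + t(x)·f(x) with s(x) ≡ x^3 + 2x^2 + 3x + 4 (mod f), so (x^3 + 2x^2 + 3x + 4)·a(x) ≡ 5 (mod f). Multiplying by 5^(-1) ≡ 3 in F_7 gives a(x)^(-1) ≡ 3·(x^3 + 2x^2 + 3x + 4) ≡ 3x^3 + 6x^2 + 2x + 5 (mod f). Check: (x^3 + 6)·(3x^3 + 6x^2 + 2x + 5) = 3x^6 + 6x^5 + 2x^4 + 2x^3 + x^2 + 5x + 2 ≡ 1 (mod x^4 + 6x^3 + 5x^2 + 3x + 5).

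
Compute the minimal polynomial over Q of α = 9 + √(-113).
m_α(x) = x^2 - 18x + 194

From α - 9 = √(-113), squaring gives (α - 9)^2 = -113, i.e. α^2 - 18α + 81 = -113, so α^2 - 18α + 194 = 0. The discriminant of x^2 - 18x + 194 is (-18)^2 - 4·(194) = 324 - 776 = -452, and 4·(-113) is not a perfect square in Q since -113 is squarefree and ≠ 1. Hence x^2 - 18x + 194 is irreducible over Q and is the minimal polynomial of α.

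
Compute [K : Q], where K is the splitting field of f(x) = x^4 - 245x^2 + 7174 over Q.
[K : Q] = 4

Solving the quadratic in x^2: x^2 = (245 ± √(245^2 - 4·7174))/2 = (245 ± √31329)/2 = (245 ± 177)/2, giving x^2 = 211 or x^2 = 34. So f(x) = (x^2 - 211)(x^2 - 34) and the roots of f are ±√211, ±√34. Hence the splitting field is K = Q(√211, √34). Since 211 and 34 are distinct squarefree integers > 1, their product 7174 is not a perfect square, so √34 ∉ Q(√211). By the tower law [K:Q] = [Q(√211,√34):Q(√211)] · [Q(√211):Q] = 2 · 2 = 4.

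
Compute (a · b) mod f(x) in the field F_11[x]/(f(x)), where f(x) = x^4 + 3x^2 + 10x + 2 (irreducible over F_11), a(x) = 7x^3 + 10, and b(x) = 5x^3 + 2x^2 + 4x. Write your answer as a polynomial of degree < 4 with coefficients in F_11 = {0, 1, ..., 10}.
a · b ≡ 10x^3 + 8x^2 + x (mod f(x))

Multiply in F_11[x]: a(x)·b(x) = (7x^3 + 10)·(5x^3 + 2x^2 + 4x) = 2x^6 + 3x^5 + 6x^4 + 6x^3 + 9x^2 + 7x. This has degree ≥ 4, so divide by f(x) over F_11: 2x^6 + 3x^5 + 6x^4 + 6x^3 + 9x^2 + 7x = (2x^2 + 3x)·(x^4 + 3x^2 + 10x + 2) + (10x^3 + 8x^2 + x). Hence a·b ≡ 10x^3 + 8x^2 + x (mod f). (F_11[x]/(f) is a field with 11^4 = 14641 elements since f is irreducible of degree 4.)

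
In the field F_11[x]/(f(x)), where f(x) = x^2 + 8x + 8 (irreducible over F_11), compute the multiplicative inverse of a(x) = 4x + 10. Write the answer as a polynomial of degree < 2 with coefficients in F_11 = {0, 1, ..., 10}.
a(x)^(-1) ≡ x (mod f(x))

Since f is irreducible over F_11, F_11[x]/(f) is a field and a(x) ≠ 0 has an inverse. Apply the extended Euclidean algorithm to f(x) and a(x) in F_11[x]: f(x) = (3x)·a(x) + (8). The last nonzero remainder is the constant 8 = gcd(f, a) in F_11. Back-substituting through the division chain expresses 8 = s(x)·a(x) + t(x)·f(x) with s(x) ≡ 8x (mod f), so (8x)·a(x) ≡ 8 (mod f). Multiplying by 8^(-1) ≡ 7 in F_11 gives a(x)^(-1) ≡ 7·(8x) ≡ x (mod f). Check: (4x + 10)·(x) = 4x^2 + 10x ≡ 1 (mod x^2 + 8x + 8).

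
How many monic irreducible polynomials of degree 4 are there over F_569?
There are 26205215340 monic irreducible polynomials of degree 4 over F_569

Each element of F_{569^4} that lies in no proper subfield is a root of exactly one monic irreducible of degree 4 over F_569, and each such polynomial has 4 distinct roots in F_{569^4}. By Möbius inversion the count is N_569(4) = (1/4) Σ_{d|4} μ(4/d) · 569^d = (1/4)(μ(4)·569^1 + μ(2)·569^2 + μ(1)·569^4) = 104820861360/4 = 26205215340.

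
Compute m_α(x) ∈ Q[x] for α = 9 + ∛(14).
m_α(x) = x^3 - 27x^2 + 243x - 743

Set β = α - 9 = ∛(14), so β^3 = 14. Then (α - 9)^3 - 14 = 0, i.e. α is a root of g(x) = (x - 9)^3 - 14 = x^3 - 27x^2 + 243x - 743. Since g(x) = h(x - 9) where h(x) = x^3 - 14, and h is irreducible over Q (because 14 is not a perfect cube, so h has no rational root, and a monic cubic with no rational root is irreducible), g is also irreducible (irreducibility is preserved under the substitution x → x - 9). Hence m_α(x) = x^3 - 27x^2 + 243x - 743.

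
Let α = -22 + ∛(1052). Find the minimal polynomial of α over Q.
m_α(x) = x^3 + 66x^2 + 1452x + 9596

Set β = α + 22 = ∛(1052), so β^3 = 1052. Then (α + 22)^3 - 1052 = 0, i.e. α is a root of g(x) = (x + 22)^3 - 1052 = x^3 + 66x^2 + 1452x + 9596. Since g(x) = h(x + 22) where h(x) = x^3 - 1052, and h is irreducible over Q (because 1052 is not a perfect cube, so h has no rational root, and a monic cubic with no rational root is irreducible), g is also irreducible (irreducibility is preserved under the substitution x → x + 22). Hence m_α(x) = x^3 + 66x^2 + 1452x + 9596.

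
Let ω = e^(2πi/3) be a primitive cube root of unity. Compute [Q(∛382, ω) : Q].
[Q(∛382, ω) : Q] = 6

[Q(∛382):Q] = 3 (min poly x^3 - 382, irreducible since 382 is not a perfect cube). [Q(ω):Q] = 2 (min poly x^2 + x + 1). Since Q(∛382) ⊂ R and ω ∉ R, we have ω ∉ Q(∛382), so x^2 + x + 1 remains irreducible over Q(∛382) and [Q(∛382, ω) : Q(∛382)] = 2. By the tower law, [Q(∛382, ω) : Q] = 3 · 2 = 6. (In fact Q(∛382, ω) is the splitting field of x^3 - 382 over Q.)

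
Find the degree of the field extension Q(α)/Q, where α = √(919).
[Q(α):Q] = 2

[Q(α):Q] equals the degree of the minimal polynomial of α. Here α^2 = 919 and x^2 - 919 is irreducible (d = 919 is squarefree, ≠ 1, hence not a square), so deg(m_α) = 2. Thus [Q(α):Q] = 2.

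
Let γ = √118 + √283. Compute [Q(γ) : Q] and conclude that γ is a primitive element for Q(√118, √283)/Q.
[Q(γ) : Q] = 4 (equivalently, Q(γ) = Q(√118, √283))

Obviously Q(γ) ⊆ Q(√118, √283), and [Q(√118, √283):Q] = 4 (since 118, 283 are distinct squarefree integers > 1 with 33394 not a perfect square). To show equality we compute the minimal polynomial of γ. From γ = √118 + √283: γ^2 = 118 + 2√(33394) + 283 = 401 + 2√(33394), so γ^2 - 401 = 2√(33394); squaring, (γ^2 - 401)^2 = 4·33394, i.e. γ^4 - 802γ^2 + 160801 - 133576 = 0, i.e. γ^4 - 802γ^2 + 27225 = 0. So γ is a root of x^4 - 802x^2 + 27225. This polynomial is irreducible over Q: it has no rational root (each ±√118 ± √283 is irrational), and any factorization into two quadratics over Q would force √(33394) ∈ Q (pairing opposite roots) or √118, √283 ∈ Q (other pairings), all impossible. Hence [Q(γ):Q] = 4 = [Q(√118, √283):Q], so Q(γ) = Q(√118, √283).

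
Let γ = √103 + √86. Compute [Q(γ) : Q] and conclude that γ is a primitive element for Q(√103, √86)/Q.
[Q(γ) : Q] = 4 (equivalently, Q(γ) = Q(√103, √86))

Obviously Q(γ) ⊆ Q(√103, √86), and [Q(√103, √86):Q] = 4 (since 103, 86 are distinct squarefree integers > 1 with 8858 not a perfect square). To show equality we compute the minimal polynomial of γ. From γ = √103 + √86: γ^2 = 103 + 2√(8858) + 86 = 189 + 2√(8858), so γ^2 - 189 = 2√(8858); squaring, (γ^2 - 189)^2 = 4·8858, i.e. γ^4 - 378γ^2 + 35721 - 35432 = 0, i.e. γ^4 - 378γ^2 + 289 = 0. So γ is a root of x^4 - 378x^2 + 289. This polynomial is irreducible over Q: it has no rational root (each ±√103 ± √86 is irrational), and any factorization into two quadratics over Q would force √(8858) ∈ Q (pairing opposite roots) or √103, √86 ∈ Q (other pairings), all impossible. Hence [Q(γ):Q] = 4 = [Q(√103, √86):Q], so Q(γ) = Q(√103, √86).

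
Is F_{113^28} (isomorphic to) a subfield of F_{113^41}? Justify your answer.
No: F_{113^28} is not a subfield of F_{113^41}

F_{p^m} embeds in F_{p^n} iff m | n. Here 28 ∤ 41 (since 41 = 1·28 + 13 with remainder 13 ≠ 0), so F_{113^28} is not a subfield of F_{113^41}. Equivalently: if it were, the tower law would give 28 = [F_{113^28}:F_113] dividing [F_{113^41}:F_113] = 41, contradiction.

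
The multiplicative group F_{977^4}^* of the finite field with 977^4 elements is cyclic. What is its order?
|F_{977^4}^*| = 911125611840

F_{977^4} has 977^4 = 911125611841 elements; its multiplicative group consists of all nonzero elements, so |F_{977^4}^*| = 911125611841 - 1 = 911125611840. (It is cyclic since any finite subgroup of the multiplicative group of a field is cyclic.)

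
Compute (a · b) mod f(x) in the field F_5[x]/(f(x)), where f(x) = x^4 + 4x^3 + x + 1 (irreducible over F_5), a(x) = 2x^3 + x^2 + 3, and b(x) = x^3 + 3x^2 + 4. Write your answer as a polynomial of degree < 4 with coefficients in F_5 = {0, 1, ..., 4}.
a · b ≡ x^3 + 2x^2 + 4x (mod f(x))

Multiply in F_5[x]: a(x)·b(x) = (2x^3 + x^2 + 3)·(x^3 + 3x^2 + 4) = 2x^6 + 2x^5 + 3x^4 + x^3 + 3x^2 + 2. This has degree ≥ 4, so divide by f(x) over F_5: 2x^6 + 2x^5 + 3x^4 + x^3 + 3x^2 + 2 = (2x^2 + 4x + 2)·(x^4 + 4x^3 + x + 1) + (x^3 + 2x^2 + 4x). Hence a·b ≡ x^3 + 2x^2 + 4x (mod f). (F_5[x]/(f) is a field with 5^4 = 625 elements since f is irreducible of degree 4.)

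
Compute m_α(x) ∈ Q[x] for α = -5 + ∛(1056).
m_α(x) = x^3 + 15x^2 + 75x - 931

Set β = α + 5 = ∛(1056), so β^3 = 1056. Then (α + 5)^3 - 1056 = 0, i.e. α is a root of g(x) = (x + 5)^3 - 1056 = x^3 + 15x^2 + 75x - 931. Since g(x) = h(x + 5) where h(x) = x^3 - 1056, and h is irreducible over Q (because 1056 is not a perfect cube, so h has no rational root, and a monic cubic with no rational root is irreducible), g is also irreducible (irreducibility is preserved under the substitution x → x + 5). Hence m_α(x) = x^3 + 15x^2 + 75x - 931.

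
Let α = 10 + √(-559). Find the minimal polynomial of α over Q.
m_α(x) = x^2 - 20x + 659

From α - 10 = √(-559), squaring gives (α - 10)^2 = -559, i.e. α^2 - 20α + 100 = -559, so α^2 - 20α + 659 = 0. The discriminant of x^2 - 20x + 659 is (-20)^2 - 4·(659) = 400 - 2636 = -2236, and 4·(-559) is not a perfect square in Q since -559 is squarefree and ≠ 1. Hence x^2 - 20x + 659 is irreducible over Q and is the minimal polynomial of α.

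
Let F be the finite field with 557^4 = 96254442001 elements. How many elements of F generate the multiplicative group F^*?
There are φ(96254442000) = 22892544000 primitive elements

F_q^* is cyclic of order q - 1 = 96254442000. A cyclic group of order m has exactly φ(m) generators. Here m = 96254442000 = 2^4 · 3^2 · 5^3 · 17 · 31 · 73 · 139, so the number of primitive elements is φ(96254442000) = 22892544000.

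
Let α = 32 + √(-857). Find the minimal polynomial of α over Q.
m_α(x) = x^2 - 64x + 1881

From α - 32 = √(-857), squaring gives (α - 32)^2 = -857, i.e. α^2 - 64α + 1024 = -857, so α^2 - 64α + 1881 = 0. The discriminant of x^2 - 64x + 1881 is (-64)^2 - 4·(1881) = 4096 - 7524 = -3428, and 4·(-857) is not a perfect square in Q since -857 is squarefree and ≠ 1. Hence x^2 - 64x + 1881 is irreducible over Q and is the minimal polynomial of α.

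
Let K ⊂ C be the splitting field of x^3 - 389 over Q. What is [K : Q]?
[K : Q] = 6

The roots of x^3 - 389 are ∛389, ω∛389, ω^2∛389 where ω = e^(2πi/3) is a primitive cube root of unity, so K = Q(∛389, ω). Now [Q(∛389):Q] = 3 (since 389 is not a perfect cube, x^3 - 389 is irreducible) and [Q(ω):Q] = 2. Both 2 and 3 divide [K:Q], and [K:Q] ≤ 3·2 = 6, so [K:Q] = 6. (Equivalently: Q(∛389) ⊂ R but ω ∉ R, so [K : Q(∛389)] = 2.)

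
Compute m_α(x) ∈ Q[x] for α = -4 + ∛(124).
m_α(x) = x^3 + 12x^2 + 48x - 60

Set β = α + 4 = ∛(124), so β^3 = 124. Then (α + 4)^3 - 124 = 0, i.e. α is a root of g(x) = (x + 4)^3 - 124 = x^3 + 12x^2 + 48x - 60. Since g(x) = h(x + 4) where h(x) = x^3 - 124, and h is irreducible over Q (because 124 is not a perfect cube, so h has no rational root, and a monic cubic with no rational root is irreducible), g is also irreducible (irreducibility is preserved under the substitution x → x + 4). Hence m_α(x) = x^3 + 12x^2 + 48x - 60.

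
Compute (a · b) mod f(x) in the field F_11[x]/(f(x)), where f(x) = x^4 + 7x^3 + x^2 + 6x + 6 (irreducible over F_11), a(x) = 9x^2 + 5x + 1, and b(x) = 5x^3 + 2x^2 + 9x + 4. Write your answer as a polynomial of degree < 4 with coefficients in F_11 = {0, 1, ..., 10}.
a · b ≡ 8x^3 + 8x^2 + 5x + 8 (mod f(x))

Multiply in F_11[x]: a(x)·b(x) = (9x^2 + 5x + 1)·(5x^3 + 2x^2 + 9x + 4) = x^5 + 10x^4 + 8x^3 + 6x^2 + 7x + 4. This has degree ≥ 4, so divide by f(x) over F_11: x^5 + 10x^4 + 8x^3 + 6x^2 + 7x + 4 = (x + 3)·(x^4 + 7x^3 + x^2 + 6x + 6) + (8x^3 + 8x^2 + 5x + 8). Hence a·b ≡ 8x^3 + 8x^2 + 5x + 8 (mod f). (F_11[x]/(f) is a field with 11^4 = 14641 elements since f is irreducible of degree 4.)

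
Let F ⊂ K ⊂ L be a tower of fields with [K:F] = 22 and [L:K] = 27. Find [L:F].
[L:F] = 594

The tower law says that for any tower of field extensions F ⊂ K ⊂ L with finite degrees, [L:F] = [L:K] · [K:F]. Here this gives [L:F] = 27 · 22 = 594.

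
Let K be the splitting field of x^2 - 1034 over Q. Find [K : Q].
[K : Q] = 2

f(x) = x^2 - 1034 factors as (x - √1034)(x + √1034). The splitting field is K = Q(√1034). Since 1034 is squarefree and > 1, it is not a perfect square, so x^2 - 1034 is irreducible over Q and [Q(√1034) : Q] = 2. Hence [K : Q] = 2.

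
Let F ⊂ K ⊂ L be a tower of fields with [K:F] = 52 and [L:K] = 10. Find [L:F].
[L:F] = 520

The tower law says that for any tower of field extensions F ⊂ K ⊂ L with finite degrees, [L:F] = [L:K] · [K:F]. Here this gives [L:F] = 10 · 52 = 520.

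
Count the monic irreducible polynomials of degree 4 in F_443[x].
There are 9628368438 monic irreducible polynomials of degree 4 over F_443

Each element of F_{443^4} that lies in no proper subfield is a root of exactly one monic irreducible of degree 4 over F_443, and each such polynomial has 4 distinct roots in F_{443^4}. By Möbius inversion the count is N_443(4) = (1/4) Σ_{d|4} μ(4/d) · 443^d = (1/4)(μ(4)·443^1 + μ(2)·443^2 + μ(1)·443^4) = 38513473752/4 = 9628368438.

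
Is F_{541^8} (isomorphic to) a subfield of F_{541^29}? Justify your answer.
No: F_{541^8} is not a subfield of F_{541^29}

F_{p^m} embeds in F_{p^n} iff m | n. Here 8 ∤ 29 (since 29 = 3·8 + 5 with remainder 5 ≠ 0), so F_{541^8} is not a subfield of F_{541^29}. Equivalently: if it were, the tower law would give 8 = [F_{541^8}:F_541] dividing [F_{541^29}:F_541] = 29, contradiction.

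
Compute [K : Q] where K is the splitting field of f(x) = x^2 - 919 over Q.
[K : Q] = 2

f(x) = x^2 - 919 factors as (x - √919)(x + √919). The splitting field is K = Q(√919). Since 919 is squarefree and > 1, it is not a perfect square, so x^2 - 919 is irreducible over Q and [Q(√919) : Q] = 2. Hence [K : Q] = 2.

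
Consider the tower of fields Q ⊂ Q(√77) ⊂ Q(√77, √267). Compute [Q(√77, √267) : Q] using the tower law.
[Q(√77, √267) : Q] = 4

[Q(√77):Q] = 2 (min poly x^2 - 77, irreducible since 77 is squarefree > 1). For the top step, suppose √267 ∈ Q(√77), say √267 = c + d√77 with c, d ∈ Q. Squaring: 267 = c^2 + 77d^2 + 2cd√77. Since √77 ∉ Q this forces 2cd = 0. If d = 0 then √267 = c ∈ Q, contradicting 267 squarefree > 1. If c = 0 then 267 = 77d^2, so 77·267 = (77d)^2 is a perfect square in Q — but 77·267 = 20559 is not a perfect square (since 77 and 267 are distinct squarefree integers). Contradiction. Hence √267 ∉ Q(√77), so x^2 - 267 stays irreducible over Q(√77) and [Q(√77, √267) : Q(√77)] = 2. By the tower law, [Q(√77, √267) : Q] = 2 · 2 = 4.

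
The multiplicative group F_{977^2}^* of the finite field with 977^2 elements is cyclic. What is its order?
|F_{977^2}^*| = 954528

F_{977^2} has 977^2 = 954529 elements; its multiplicative group consists of all nonzero elements, so |F_{977^2}^*| = 954529 - 1 = 954528. (It is cyclic since any finite subgroup of the multiplicative group of a field is cyclic.)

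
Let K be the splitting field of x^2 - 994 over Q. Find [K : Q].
[K : Q] = 2

f(x) = x^2 - 994 factors as (x - √994)(x + √994). The splitting field is K = Q(√994). Since 994 is squarefree and > 1, it is not a perfect square, so x^2 - 994 is irreducible over Q and [Q(√994) : Q] = 2. Hence [K : Q] = 2.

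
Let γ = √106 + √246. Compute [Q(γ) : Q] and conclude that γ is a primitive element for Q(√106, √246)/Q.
[Q(γ) : Q] = 4 (equivalently, Q(γ) = Q(√106, √246))

Obviously Q(γ) ⊆ Q(√106, √246), and [Q(√106, √246):Q] = 4 (since 106, 246 are distinct squarefree integers > 1 with 26076 not a perfect square). To show equality we compute the minimal polynomial of γ. From γ = √106 + √246: γ^2 = 106 + 2√(26076) + 246 = 352 + 2√(26076), so γ^2 - 352 = 2√(26076); squaring, (γ^2 - 352)^2 = 4·26076, i.e. γ^4 - 704γ^2 + 123904 - 104304 = 0, i.e. γ^4 - 704γ^2 + 19600 = 0. So γ is a root of x^4 - 704x^2 + 19600. This polynomial is irreducible over Q: it has no rational root (each ±√106 ± √246 is irrational), and any factorization into two quadratics over Q would force √(26076) ∈ Q (pairing opposite roots) or √106, √246 ∈ Q (other pairings), all impossible. Hence [Q(γ):Q] = 4 = [Q(√106, √246):Q], so Q(γ) = Q(√106, √246).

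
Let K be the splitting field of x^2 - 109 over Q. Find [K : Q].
[K : Q] = 2

f(x) = x^2 - 109 factors as (x - √109)(x + √109). The splitting field is K = Q(√109). Since 109 is squarefree and > 1, it is not a perfect square, so x^2 - 109 is irreducible over Q and [Q(√109) : Q] = 2. Hence [K : Q] = 2.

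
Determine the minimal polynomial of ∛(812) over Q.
m_α(x) = x^3 - 812

α satisfies α^3 = 812, so x^3 - 812 annihilates α. By the rational root test, a rational root p/q (in lowest terms) of x^3 - 812 would satisfy p^3 = 812 q^3, forcing q = 1 and p^3 = 812; but 812 is not a perfect cube, contradiction. A monic cubic over Q with no rational root is irreducible (any nontrivial factorization would include a linear factor). Hence x^3 - 812 is the minimal polynomial of α, and in particular [Q(α):Q] = 3.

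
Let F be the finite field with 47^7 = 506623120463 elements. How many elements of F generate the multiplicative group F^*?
There are φ(506623120462) = 236663175672 primitive elements

F_q^* is cyclic of order q - 1 = 506623120462. A cyclic group of order m has exactly φ(m) generators. Here m = 506623120462 = 2 · 23 · 43 · 256128979, so the number of primitive elements is φ(506623120462) = 236663175672.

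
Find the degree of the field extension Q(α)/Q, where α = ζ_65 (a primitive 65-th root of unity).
[Q(α):Q] = 48

The minimal polynomial of ζ_65 over Q is the 65-th cyclotomic polynomial Φ_65(x), which is irreducible over Q and has degree φ(65) = 48. Hence [Q(α):Q] = φ(65) = 48.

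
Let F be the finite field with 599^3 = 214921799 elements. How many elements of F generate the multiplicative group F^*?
There are φ(214921798) = 81325728 primitive elements

F_q^* is cyclic of order q - 1 = 214921798. A cyclic group of order m has exactly φ(m) generators. Here m = 214921798 = 2 · 7 · 13 · 23 · 51343, so the number of primitive elements is φ(214921798) = 81325728.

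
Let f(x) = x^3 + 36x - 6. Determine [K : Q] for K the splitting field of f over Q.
[K : Q] = 6

By the rational root test, any rational root of the monic integer polynomial f(x) = x^3 + 36x - 6 must be an integer dividing the constant term -6, i.e. one of ±{1, 2, 3, 6}. Evaluating: f(1) = 31, f(-1) = -43, f(2) = 74, f(-2) = -86, f(3) = 129, f(-3) = -141, f(6) = 426, f(-6) = -438; none is 0, so f has no rational root and is therefore irreducible over Q (a cubic with no linear factor over a field is irreducible). For an irreducible cubic, the Galois group is A_3 or S_3 according as the discriminant disc(f) = -4a^3 - 27b^2 = -4·(36)^3 - 27·(-6)^2 = -187596 is or is not a square in Q. Here disc(f) = -187596 is not a perfect square in Q, so the Galois group of f over Q is not contained in A_3 and must be all of S_3. The splitting field has degree |S_3| = 6 over Q, so [K : Q] = 6.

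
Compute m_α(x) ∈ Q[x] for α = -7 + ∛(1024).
m_α(x) = x^3 + 21x^2 + 147x - 681

Set β = α + 7 = ∛(1024), so β^3 = 1024. Then (α + 7)^3 - 1024 = 0, i.e. α is a root of g(x) = (x + 7)^3 - 1024 = x^3 + 21x^2 + 147x - 681. Since g(x) = h(x + 7) where h(x) = x^3 - 1024, and h is irreducible over Q (because 1024 is not a perfect cube, so h has no rational root, and a monic cubic with no rational root is irreducible), g is also irreducible (irreducibility is preserved under the substitution x → x + 7). Hence m_α(x) = x^3 + 21x^2 + 147x - 681.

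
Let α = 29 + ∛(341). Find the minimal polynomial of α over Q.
m_α(x) = x^3 - 87x^2 + 2523x - 24730

Set β = α - 29 = ∛(341), so β^3 = 341. Then (α - 29)^3 - 341 = 0, i.e. α is a root of g(x) = (x - 29)^3 - 341 = x^3 - 87x^2 + 2523x - 24730. Since g(x) = h(x - 29) where h(x) = x^3 - 341, and h is irreducible over Q (because 341 is not a perfect cube, so h has no rational root, and a monic cubic with no rational root is irreducible), g is also irreducible (irreducibility is preserved under the substitution x → x - 29). Hence m_α(x) = x^3 - 87x^2 + 2523x - 24730.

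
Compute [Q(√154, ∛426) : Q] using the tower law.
[Q(√154, ∛426) : Q] = 6

Let L = Q(√154, ∛426). Since Q(√154) ⊂ L and [Q(√154):Q] = 2, the tower law gives 2 | [L:Q]. Likewise Q(∛426) ⊂ L with [Q(∛426):Q] = 3 (because 426 is not a perfect cube), so 3 | [L:Q]. As gcd(2,3) = 1, [L:Q] is divisible by 6. Conversely L is generated over Q by √154 and ∛426, so [L:Q] ≤ 2·3 = 6. Therefore [Q(√154, ∛426) : Q] = 6.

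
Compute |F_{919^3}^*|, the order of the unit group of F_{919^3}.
|F_{919^3}^*| = 776151558

F_{919^3} has 919^3 = 776151559 elements; its multiplicative group consists of all nonzero elements, so |F_{919^3}^*| = 776151559 - 1 = 776151558. (It is cyclic since any finite subgroup of the multiplicative group of a field is cyclic.)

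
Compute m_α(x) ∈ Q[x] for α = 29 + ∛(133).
m_α(x) = x^3 - 87x^2 + 2523x - 24522

Set β = α - 29 = ∛(133), so β^3 = 133. Then (α - 29)^3 - 133 = 0, i.e. α is a root of g(x) = (x - 29)^3 - 133 = x^3 - 87x^2 + 2523x - 24522. Since g(x) = h(x - 29) where h(x) = x^3 - 133, and h is irreducible over Q (because 133 is not a perfect cube, so h has no rational root, and a monic cubic with no rational root is irreducible), g is also irreducible (irreducibility is preserved under the substitution x → x - 29). Hence m_α(x) = x^3 - 87x^2 + 2523x - 24522.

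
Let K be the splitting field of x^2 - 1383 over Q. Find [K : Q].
[K : Q] = 2

f(x) = x^2 - 1383 factors as (x - √1383)(x + √1383). The splitting field is K = Q(√1383). Since 1383 is squarefree and > 1, it is not a perfect square, so x^2 - 1383 is irreducible over Q and [Q(√1383) : Q] = 2. Hence [K : Q] = 2.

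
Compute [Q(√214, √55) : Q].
[Q(√214, √55) : Q] = 4

[Q(√214):Q] = 2 (min poly x^2 - 214, irreducible since 214 is squarefree > 1). For the top step, suppose √55 ∈ Q(√214), say √55 = c + d√214 with c, d ∈ Q. Squaring: 55 = c^2 + 214d^2 + 2cd√214. Since √214 ∉ Q this forces 2cd = 0. If d = 0 then √55 = c ∈ Q, contradicting 55 squarefree > 1. If c = 0 then 55 = 214d^2, so 214·55 = (214d)^2 is a perfect square in Q — but 214·55 = 11770 is not a perfect square (since 214 and 55 are distinct squarefree integers). Contradiction. Hence √55 ∉ Q(√214), so x^2 - 55 stays irreducible over Q(√214) and [Q(√214, √55) : Q(√214)] = 2. By the tower law, [Q(√214, √55) : Q] = 2 · 2 = 4.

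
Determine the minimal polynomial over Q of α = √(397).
m_α(x) = x^2 - 397

α satisfies α^2 - 397 = 0, so x^2 - 397 annihilates α. Since d = 397 is squarefree and ≠ 1, it is not a perfect square in Q, so x^2 - 397 has no rational root and is therefore irreducible over Q (a degree-2 polynomial over a field is irreducible iff it has no root). Hence m_α(x) = x^2 - 397.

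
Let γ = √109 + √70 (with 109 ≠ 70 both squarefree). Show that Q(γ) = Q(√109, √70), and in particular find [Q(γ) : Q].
[Q(γ) : Q] = 4 (equivalently, Q(γ) = Q(√109, √70))

Obviously Q(γ) ⊆ Q(√109, √70), and [Q(√109, √70):Q] = 4 (since 109, 70 are distinct squarefree integers > 1 with 7630 not a perfect square). To show equality we compute the minimal polynomial of γ. From γ = √109 + √70: γ^2 = 109 + 2√(7630) + 70 = 179 + 2√(7630), so γ^2 - 179 = 2√(7630); squaring, (γ^2 - 179)^2 = 4·7630, i.e. γ^4 - 358γ^2 + 32041 - 30520 = 0, i.e. γ^4 - 358γ^2 + 1521 = 0. So γ is a root of x^4 - 358x^2 + 1521. This polynomial is irreducible over Q: it has no rational root (each ±√109 ± √70 is irrational), and any factorization into two quadratics over Q would force √(7630) ∈ Q (pairing opposite roots) or √109, √70 ∈ Q (other pairings), all impossible. Hence [Q(γ):Q] = 4 = [Q(√109, √70):Q], so Q(γ) = Q(√109, √70).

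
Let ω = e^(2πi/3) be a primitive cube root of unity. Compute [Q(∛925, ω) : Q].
[Q(∛925, ω) : Q] = 6

[Q(∛925):Q] = 3 (min poly x^3 - 925, irreducible since 925 is not a perfect cube). [Q(ω):Q] = 2 (min poly x^2 + x + 1). Since Q(∛925) ⊂ R and ω ∉ R, we have ω ∉ Q(∛925), so x^2 + x + 1 remains irreducible over Q(∛925) and [Q(∛925, ω) : Q(∛925)] = 2. By the tower law, [Q(∛925, ω) : Q] = 3 · 2 = 6. (In fact Q(∛925, ω) is the splitting field of x^3 - 925 over Q.)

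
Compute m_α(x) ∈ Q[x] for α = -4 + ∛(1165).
m_α(x) = x^3 + 12x^2 + 48x - 1101

Set β = α + 4 = ∛(1165), so β^3 = 1165. Then (α + 4)^3 - 1165 = 0, i.e. α is a root of g(x) = (x + 4)^3 - 1165 = x^3 + 12x^2 + 48x - 1101. Since g(x) = h(x + 4) where h(x) = x^3 - 1165, and h is irreducible over Q (because 1165 is not a perfect cube, so h has no rational root, and a monic cubic with no rational root is irreducible), g is also irreducible (irreducibility is preserved under the substitution x → x + 4). Hence m_α(x) = x^3 + 12x^2 + 48x - 1101.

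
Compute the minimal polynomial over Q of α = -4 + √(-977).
m_α(x) = x^2 + 8x + 993

From α + 4 = √(-977), squaring gives (α + 4)^2 = -977, i.e. α^2 + 8α + 16 = -977, so α^2 + 8α + 993 = 0. The discriminant of x^2 + 8x + 993 is (8)^2 - 4·(993) = 64 - 3972 = -3908, and 4·(-977) is not a perfect square in Q since -977 is squarefree and ≠ 1. Hence x^2 + 8x + 993 is irreducible over Q and is the minimal polynomial of α.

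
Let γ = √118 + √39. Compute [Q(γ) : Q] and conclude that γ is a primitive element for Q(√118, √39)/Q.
[Q(γ) : Q] = 4 (equivalently, Q(γ) = Q(√118, √39))

Obviously Q(γ) ⊆ Q(√118, √39), and [Q(√118, √39):Q] = 4 (since 118, 39 are distinct squarefree integers > 1 with 4602 not a perfect square). To show equality we compute the minimal polynomial of γ. From γ = √118 + √39: γ^2 = 118 + 2√(4602) + 39 = 157 + 2√(4602), so γ^2 - 157 = 2√(4602); squaring, (γ^2 - 157)^2 = 4·4602, i.e. γ^4 - 314γ^2 + 24649 - 18408 = 0, i.e. γ^4 - 314γ^2 + 6241 = 0. So γ is a root of x^4 - 314x^2 + 6241. This polynomial is irreducible over Q: it has no rational root (each ±√118 ± √39 is irrational), and any factorization into two quadratics over Q would force √(4602) ∈ Q (pairing opposite roots) or √118, √39 ∈ Q (other pairings), all impossible. Hence [Q(γ):Q] = 4 = [Q(√118, √39):Q], so Q(γ) = Q(√118, √39).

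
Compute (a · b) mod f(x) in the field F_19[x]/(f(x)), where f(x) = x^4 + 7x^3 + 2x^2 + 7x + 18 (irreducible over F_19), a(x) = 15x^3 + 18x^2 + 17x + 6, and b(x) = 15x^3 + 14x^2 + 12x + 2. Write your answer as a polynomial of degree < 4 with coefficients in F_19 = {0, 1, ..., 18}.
a · b ≡ 6x^3 + 10x^2 + 13x + 10 (mod f(x))

Multiply in F_19[x]: a(x)·b(x) = (15x^3 + 18x^2 + 17x + 6)·(15x^3 + 14x^2 + 12x + 2) = 16x^6 + 5x^5 + 3x^4 + 4x^3 + x^2 + 11x + 12. This has degree ≥ 4, so divide by f(x) over F_19: 16x^6 + 5x^5 + 3x^4 + 4x^3 + x^2 + 11x + 12 = (16x^2 + 7x + 17)·(x^4 + 7x^3 + 2x^2 + 7x + 18) + (6x^3 + 10x^2 + 13x + 10). Hence a·b ≡ 6x^3 + 10x^2 + 13x + 10 (mod f). (F_19[x]/(f) is a field with 19^4 = 130321 elements since f is irreducible of degree 4.)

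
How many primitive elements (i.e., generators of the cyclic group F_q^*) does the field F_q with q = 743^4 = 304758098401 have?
There are φ(304758098400) = 64696320000 primitive elements

F_q^* is cyclic of order q - 1 = 304758098400. A cyclic group of order m has exactly φ(m) generators. Here m = 304758098400 = 2^5 · 3 · 5^2 · 7 · 31 · 53 · 61 · 181, so the number of primitive elements is φ(304758098400) = 64696320000.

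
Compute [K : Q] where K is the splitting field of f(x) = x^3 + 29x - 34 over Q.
[K : Q] = 6

By the rational root test, any rational root of the monic integer polynomial f(x) = x^3 + 29x - 34 must be an integer dividing the constant term -34, i.e. one of ±{1, 2, 17, 34}. Evaluating: f(1) = -4, f(-1) = -64, f(2) = 32, f(-2) = -100, f(17) = 5372, f(-17) = -5440, f(34) = 40256, f(-34) = -40324; none is 0, so f has no rational root and is therefore irreducible over Q (a cubic with no linear factor over a field is irreducible). For an irreducible cubic, the Galois group is A_3 or S_3 according as the discriminant disc(f) = -4a^3 - 27b^2 = -4·(29)^3 - 27·(-34)^2 = -128768 is or is not a square in Q. Here disc(f) = -128768 is not a perfect square in Q, so the Galois group of f over Q is not contained in A_3 and must be all of S_3. The splitting field has degree |S_3| = 6 over Q, so [K : Q] = 6.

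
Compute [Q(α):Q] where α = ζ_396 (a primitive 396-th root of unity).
[Q(α):Q] = 120

The minimal polynomial of ζ_396 over Q is the 396-th cyclotomic polynomial Φ_396(x), which is irreducible over Q and has degree φ(396) = 120. Hence [Q(α):Q] = φ(396) = 120.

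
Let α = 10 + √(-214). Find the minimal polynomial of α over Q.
m_α(x) = x^2 - 20x + 314

From α - 10 = √(-214), squaring gives (α - 10)^2 = -214, i.e. α^2 - 20α + 100 = -214, so α^2 - 20α + 314 = 0. The discriminant of x^2 - 20x + 314 is (-20)^2 - 4·(314) = 400 - 1256 = -856, and 4·(-214) is not a perfect square in Q since -214 is squarefree and ≠ 1. Hence x^2 - 20x + 314 is irreducible over Q and is the minimal polynomial of α.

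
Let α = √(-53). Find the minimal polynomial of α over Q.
m_α(x) = x^2 + 53

α satisfies α^2 + 53 = 0, so x^2 + 53 annihilates α. Since d = -53 is squarefree and ≠ 1, it is not a perfect square in Q, so x^2 + 53 has no rational root and is therefore irreducible over Q (a degree-2 polynomial over a field is irreducible iff it has no root). Hence m_α(x) = x^2 + 53.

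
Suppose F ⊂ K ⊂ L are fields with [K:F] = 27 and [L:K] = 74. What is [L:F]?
[L:F] = 1998

The tower law says that for any tower of field extensions F ⊂ K ⊂ L with finite degrees, [L:F] = [L:K] · [K:F]. Here this gives [L:F] = 74 · 27 = 1998.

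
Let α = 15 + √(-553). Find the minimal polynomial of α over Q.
m_α(x) = x^2 - 30x + 778

From α - 15 = √(-553), squaring gives (α - 15)^2 = -553, i.e. α^2 - 30α + 225 = -553, so α^2 - 30α + 778 = 0. The discriminant of x^2 - 30x + 778 is (-30)^2 - 4·(778) = 900 - 3112 = -2212, and 4·(-553) is not a perfect square in Q since -553 is squarefree and ≠ 1. Hence x^2 - 30x + 778 is irreducible over Q and is the minimal polynomial of α.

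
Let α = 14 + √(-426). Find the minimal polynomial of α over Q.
m_α(x) = x^2 - 28x + 622

From α - 14 = √(-426), squaring gives (α - 14)^2 = -426, i.e. α^2 - 28α + 196 = -426, so α^2 - 28α + 622 = 0. The discriminant of x^2 - 28x + 622 is (-28)^2 - 4·(622) = 784 - 2488 = -1704, and 4·(-426) is not a perfect square in Q since -426 is squarefree and ≠ 1. Hence x^2 - 28x + 622 is irreducible over Q and is the minimal polynomial of α.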